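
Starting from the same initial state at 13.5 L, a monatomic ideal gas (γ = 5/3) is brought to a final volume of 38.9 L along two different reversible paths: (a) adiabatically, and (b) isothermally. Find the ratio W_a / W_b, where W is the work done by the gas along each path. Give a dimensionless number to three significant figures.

Path (a) adiabatic: W = P₁V₁(1 − (V₁/V₂)^(γ−1))/(γ−1) → W_a/(P₁V₁) = 0.7592.
Path (b) isothermal: W = P₁V₁ ln(V₂/V₁) → W_b/(P₁V₁) = 1.058.
W_a / W_b = 0.7592 / 1.058 = 0.7174.

W_a / W_b ≈ 0.717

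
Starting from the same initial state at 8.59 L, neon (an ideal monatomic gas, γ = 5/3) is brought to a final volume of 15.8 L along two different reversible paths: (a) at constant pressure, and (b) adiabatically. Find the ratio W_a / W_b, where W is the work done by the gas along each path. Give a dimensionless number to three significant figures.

Path (a) isobaric: W = P₁(V₂ − V₁) → W_a/(P₁V₁) = 0.8393.
Path (b) adiabatic: W = P₁V₁(1 − (V₁/V₂)^(γ−1))/(γ−1) → W_b/(P₁V₁) = 0.5008.
W_a / W_b = 0.8393 / 0.5008 = 1.676.

W_a / W_b ≈ 1.68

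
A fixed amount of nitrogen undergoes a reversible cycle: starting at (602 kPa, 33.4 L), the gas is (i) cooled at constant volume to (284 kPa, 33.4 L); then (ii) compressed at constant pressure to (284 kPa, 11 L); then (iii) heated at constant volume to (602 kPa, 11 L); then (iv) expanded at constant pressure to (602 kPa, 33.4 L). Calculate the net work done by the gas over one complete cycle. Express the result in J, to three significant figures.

Constant-volume legs do no work.
W(ii) = (284)(11 − 33.4) = -6362 J; W(iv) = (602)(33.4 − 11) = 13485 J.
W_net = -6362 + 13485 = 7123 J (the clockwise enclosed area).

W_net ≈ 7120 J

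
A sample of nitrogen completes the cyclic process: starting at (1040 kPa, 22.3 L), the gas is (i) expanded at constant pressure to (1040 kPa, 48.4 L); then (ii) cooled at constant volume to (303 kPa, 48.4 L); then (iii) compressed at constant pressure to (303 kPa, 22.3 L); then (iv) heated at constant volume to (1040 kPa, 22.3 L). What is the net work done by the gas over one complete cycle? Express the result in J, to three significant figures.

Constant-volume legs do no work.
W(i) = (1040)(48.4 − 22.3) = 27144 J; W(iii) = (303)(22.3 − 48.4) = -7908 J.
W_net = 27144 − 7908 = 19236 J (the clockwise enclosed area).

W_net ≈ 19200 J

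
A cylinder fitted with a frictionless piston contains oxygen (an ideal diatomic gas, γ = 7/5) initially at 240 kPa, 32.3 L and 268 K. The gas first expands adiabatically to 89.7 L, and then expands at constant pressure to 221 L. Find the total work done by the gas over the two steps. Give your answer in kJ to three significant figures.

Step 1 (adiabatic): W = (P₁V₁ − P₂V₂)/(γ−1) = (7752 − 5152)/0.4 = 6500 J.
After step 1: P = 57.44 kPa, V = 89.7 L, T = 178.1 K.
Step 2 (isobaric): W = PΔV = (57.44 kPa)(221 − 89.7 L) = 7541 J.
W_total = 6500 + 7541 = 14041 J.

W_total ≈ 14.0 kJ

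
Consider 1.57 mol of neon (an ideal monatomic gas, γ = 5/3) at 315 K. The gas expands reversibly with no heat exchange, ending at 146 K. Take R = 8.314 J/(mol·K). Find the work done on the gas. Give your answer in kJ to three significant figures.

Adiabatic ⇒ Q = 0, so W_by = −ΔU = nCᵥ(T₁ − T₂).
Cᵥ = 3R/2 = 12.47 J/(mol·K).
W = (1.57)(12.47)(315 − 146) = 3309 J.
Work on gas = −W_by = -3309 J.

W ≈ -3.31 kJ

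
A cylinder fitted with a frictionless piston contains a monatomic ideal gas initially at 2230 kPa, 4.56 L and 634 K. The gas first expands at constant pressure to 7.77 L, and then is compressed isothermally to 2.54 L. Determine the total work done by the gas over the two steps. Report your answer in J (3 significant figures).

W_total ≈ -12200 J

Step 1 (isobaric): W = PΔV = (2230 kPa)(7.77 − 4.56 L) = 7158 J.
After step 1: P = 2230 kPa, V = 7.77 L, T = 1080 K.
Step 2 (isothermal): W = P₁V₁ ln(V₂/V₁) = (17327) ln(2.54/7.77) = -19374 J.
W_total = 7158 − 19374 = -12215 J.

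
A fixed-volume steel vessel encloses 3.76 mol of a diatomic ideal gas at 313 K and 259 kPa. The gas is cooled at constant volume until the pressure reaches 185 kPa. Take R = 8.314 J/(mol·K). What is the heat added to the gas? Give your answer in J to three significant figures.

Q ≈ -6990 J

Constant volume ⇒ W = 0, so Q = ΔU = nCᵥΔT with Cᵥ = 5R/2 = 20.79 J/(mol·K).
At constant V, T₂/T₁ = P₂/P₁ ⇒ ΔT = T₁(P₂/P₁ − 1) = 313·(185/259 − 1) = -89.43 K.
ΔU = (3.76)(20.79)(-89.43) = -6989 J.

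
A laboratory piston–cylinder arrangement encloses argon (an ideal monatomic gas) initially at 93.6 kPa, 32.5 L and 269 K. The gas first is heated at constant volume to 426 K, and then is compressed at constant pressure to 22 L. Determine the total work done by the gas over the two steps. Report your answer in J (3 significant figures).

W_total ≈ -1560 J

Step 1 (isochoric): W = 0 (constant volume).
After step 1: P = 148.2 kPa (V unchanged).
Step 2 (isobaric): W = PΔV = (148.2 kPa)(22 − 32.5 L) = -1556 J.
W_total = 0 − 1556 = -1556 J.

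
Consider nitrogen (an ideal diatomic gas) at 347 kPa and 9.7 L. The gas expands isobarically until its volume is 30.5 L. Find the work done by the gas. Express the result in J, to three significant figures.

W ≈ 7220 J

Isobaric: W = P ΔV.
W = (347 kPa)(30.5 − 9.7 L) = (347)(20.8) = 7218 J.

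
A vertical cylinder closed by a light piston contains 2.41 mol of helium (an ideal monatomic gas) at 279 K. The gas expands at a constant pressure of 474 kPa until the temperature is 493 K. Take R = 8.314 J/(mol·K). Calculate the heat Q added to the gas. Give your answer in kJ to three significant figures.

Isobaric: W = nRΔT = (2.41)(8.314)(214) = 4288 J.
ΔU = nCᵥΔT with Cᵥ = 3R/2: ΔU = (2.41)(12.47)(214) = 6432 J.
Q = ΔU + W = 6432 + 4288 = 10720 J.

Q ≈ 10.7 kJ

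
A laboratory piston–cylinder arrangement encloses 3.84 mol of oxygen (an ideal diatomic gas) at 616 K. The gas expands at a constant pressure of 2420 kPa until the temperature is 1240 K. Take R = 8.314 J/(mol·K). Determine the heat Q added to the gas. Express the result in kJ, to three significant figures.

Isobaric: W = nRΔT = (3.84)(8.314)(624) = 19922 J.
ΔU = nCᵥΔT with Cᵥ = 5R/2: ΔU = (3.84)(20.79)(624) = 49804 J.
Q = ΔU + W = 49804 + 19922 = 69726 J.

Q ≈ 69.7 kJ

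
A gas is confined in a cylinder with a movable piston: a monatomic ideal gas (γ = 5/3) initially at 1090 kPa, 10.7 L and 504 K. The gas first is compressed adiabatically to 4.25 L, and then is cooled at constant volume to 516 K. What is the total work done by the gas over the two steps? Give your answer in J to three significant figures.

Step 1 (adiabatic): W = (P₁V₁ − P₂V₂)/(γ−1) = (11663 − 21584)/0.667 = -14882 J.
Step 2 (isochoric): W = 0 (constant volume).
W_total = -14882 + 0 = -14882 J.

W_total ≈ -14900 J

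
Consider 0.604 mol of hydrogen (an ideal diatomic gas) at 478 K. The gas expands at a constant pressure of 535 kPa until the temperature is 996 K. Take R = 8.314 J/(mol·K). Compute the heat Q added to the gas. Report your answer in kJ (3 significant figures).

Isobaric: W = nRΔT = (0.604)(8.314)(518) = 2601 J.
ΔU = nCᵥΔT with Cᵥ = 5R/2: ΔU = (0.604)(20.79)(518) = 6503 J.
Q = ΔU + W = 6503 + 2601 = 9104 J.

Q ≈ 9.10 kJ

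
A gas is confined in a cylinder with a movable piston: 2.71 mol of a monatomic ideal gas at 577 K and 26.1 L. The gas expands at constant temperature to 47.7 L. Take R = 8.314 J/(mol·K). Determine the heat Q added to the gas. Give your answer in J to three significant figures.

Q ≈ 7840 J

Isothermal ⇒ ΔU = 0, so Q = W = nRT ln(V₂/V₁).
Q = (2.71)(8.314)(577) ln(47.7/26.1) = 13000 × 0.603 = 7839 J.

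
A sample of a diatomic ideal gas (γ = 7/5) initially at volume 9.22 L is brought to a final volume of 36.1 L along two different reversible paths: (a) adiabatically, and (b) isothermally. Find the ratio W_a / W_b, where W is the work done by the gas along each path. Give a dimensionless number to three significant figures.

Path (a) adiabatic: W = P₁V₁(1 − (V₁/V₂)^(γ−1))/(γ−1) → W_a/(P₁V₁) = 1.052.
Path (b) isothermal: W = P₁V₁ ln(V₂/V₁) → W_b/(P₁V₁) = 1.365.
W_a / W_b = 1.052 / 1.365 = 0.7706.

W_a / W_b ≈ 0.771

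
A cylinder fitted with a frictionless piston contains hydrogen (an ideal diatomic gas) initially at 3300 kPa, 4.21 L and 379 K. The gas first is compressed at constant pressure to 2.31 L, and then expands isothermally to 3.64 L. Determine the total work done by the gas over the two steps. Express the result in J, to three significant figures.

Step 1 (isobaric): W = PΔV = (3300 kPa)(2.31 − 4.21 L) = -6270 J.
After step 1: P = 3300 kPa, V = 2.31 L, T = 208 K.
Step 2 (isothermal): W = P₁V₁ ln(V₂/V₁) = (7623) ln(3.64/2.31) = 3466 J.
W_total = -6270 + 3466 = -2804 J.

W_total ≈ -2800 J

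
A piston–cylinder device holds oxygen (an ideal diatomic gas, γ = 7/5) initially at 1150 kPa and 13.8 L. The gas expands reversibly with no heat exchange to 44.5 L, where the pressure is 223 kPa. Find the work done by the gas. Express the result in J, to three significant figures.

W ≈ 14900 J

Adiabatic: W = (P₁V₁ − P₂V₂)/(γ − 1) with γ = 7/5.
P₁V₁ = 15870 J, P₂V₂ = 9924 J.
W = (15870 − 9924) / 0.4 = 14866 J.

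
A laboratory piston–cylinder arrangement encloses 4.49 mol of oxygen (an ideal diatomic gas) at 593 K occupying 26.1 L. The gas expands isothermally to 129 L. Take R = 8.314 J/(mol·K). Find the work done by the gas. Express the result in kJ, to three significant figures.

Isothermal: W = nRT ln(V₂/V₁).
W = (4.49)(8.314)(593) × ln(129/26.1)
  = 22137 × 1.598
W_by_gas = 35372 J.

W ≈ 35.4 kJ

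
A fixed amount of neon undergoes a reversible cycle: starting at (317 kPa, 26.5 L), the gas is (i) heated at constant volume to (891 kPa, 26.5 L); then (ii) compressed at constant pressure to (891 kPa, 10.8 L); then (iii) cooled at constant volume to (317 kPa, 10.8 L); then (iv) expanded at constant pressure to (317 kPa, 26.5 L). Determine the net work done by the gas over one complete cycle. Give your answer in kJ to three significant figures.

W_net ≈ -9.01 kJ

Constant-volume legs do no work.
W(ii) = (891)(10.8 − 26.5) = -13989 J; W(iv) = (317)(26.5 − 10.8) = 4977 J.
W_net = -13989 + 4977 = -9012 J (the counter-clockwise enclosed area).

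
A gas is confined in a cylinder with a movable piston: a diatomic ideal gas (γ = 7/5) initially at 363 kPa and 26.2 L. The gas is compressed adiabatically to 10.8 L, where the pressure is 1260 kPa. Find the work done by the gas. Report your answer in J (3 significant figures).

W ≈ -10200 J

Adiabatic: W = (P₁V₁ − P₂V₂)/(γ − 1) with γ = 7/5.
P₁V₁ = 9511 J, P₂V₂ = 13608 J.
W = (9511 − 13608) / 0.4 = -10244 J.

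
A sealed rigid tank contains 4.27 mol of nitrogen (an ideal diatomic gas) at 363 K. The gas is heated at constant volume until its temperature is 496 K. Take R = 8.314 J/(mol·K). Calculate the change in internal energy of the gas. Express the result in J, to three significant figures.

ΔU ≈ 11800 J

Constant volume ⇒ W = 0, so Q = ΔU = nCᵥΔT with Cᵥ = 5R/2 = 20.79 J/(mol·K).
ΔU = (4.27)(20.79)(496 − 363) = 11804 J.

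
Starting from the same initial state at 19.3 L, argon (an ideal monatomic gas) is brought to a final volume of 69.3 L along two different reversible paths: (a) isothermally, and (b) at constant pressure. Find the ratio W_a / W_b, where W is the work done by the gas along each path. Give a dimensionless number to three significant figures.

W_a / W_b ≈ 0.493

Path (a) isothermal: W = P₁V₁ ln(V₂/V₁) → W_a/(P₁V₁) = 1.278.
Path (b) isobaric: W = P₁(V₂ − V₁) → W_b/(P₁V₁) = 2.591.
W_a / W_b = 1.278 / 2.591 = 0.4934.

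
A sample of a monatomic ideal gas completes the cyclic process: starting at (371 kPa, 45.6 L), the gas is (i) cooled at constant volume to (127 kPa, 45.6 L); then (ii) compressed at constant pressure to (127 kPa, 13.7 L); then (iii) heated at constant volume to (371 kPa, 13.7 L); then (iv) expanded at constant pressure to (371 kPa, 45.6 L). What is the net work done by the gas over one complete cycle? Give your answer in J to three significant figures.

W_net ≈ 7780 J

Constant-volume legs do no work.
W(ii) = (127)(13.7 − 45.6) = -4051 J; W(iv) = (371)(45.6 − 13.7) = 11835 J.
W_net = -4051 + 11835 = 7784 J (the clockwise enclosed area).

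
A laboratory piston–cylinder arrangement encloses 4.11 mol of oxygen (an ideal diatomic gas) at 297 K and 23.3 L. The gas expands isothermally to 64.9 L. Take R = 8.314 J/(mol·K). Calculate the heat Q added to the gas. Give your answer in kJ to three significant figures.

Isothermal ⇒ ΔU = 0, so Q = W = nRT ln(V₂/V₁).
Q = (4.11)(8.314)(297) ln(64.9/23.3) = 10149 × 1.024 = 10396 J.

Q ≈ 10.4 kJ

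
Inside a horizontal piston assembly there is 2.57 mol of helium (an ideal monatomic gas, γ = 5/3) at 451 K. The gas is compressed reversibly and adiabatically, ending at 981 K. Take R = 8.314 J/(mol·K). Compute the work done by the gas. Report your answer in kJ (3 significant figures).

Adiabatic ⇒ Q = 0, so W_by = −ΔU = nCᵥ(T₁ − T₂).
Cᵥ = 3R/2 = 12.47 J/(mol·K).
W = (2.57)(12.47)(451 − 981) = -16987 J.

W ≈ -17.0 kJ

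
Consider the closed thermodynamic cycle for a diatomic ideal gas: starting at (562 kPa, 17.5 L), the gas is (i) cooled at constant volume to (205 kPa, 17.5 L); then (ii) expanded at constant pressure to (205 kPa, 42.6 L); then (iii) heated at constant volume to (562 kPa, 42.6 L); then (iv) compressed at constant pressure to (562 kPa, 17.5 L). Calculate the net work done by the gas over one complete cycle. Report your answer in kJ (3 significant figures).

W_net ≈ -8.96 kJ

Constant-volume legs do no work.
W(ii) = (205)(42.6 − 17.5) = 5146 J; W(iv) = (562)(17.5 − 42.6) = -14106 J.
W_net = 5146 − 14106 = -8961 J (the counter-clockwise enclosed area).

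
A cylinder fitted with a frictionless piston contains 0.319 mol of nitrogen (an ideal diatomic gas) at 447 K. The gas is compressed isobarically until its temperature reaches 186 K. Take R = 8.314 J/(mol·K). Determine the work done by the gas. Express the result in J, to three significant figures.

W ≈ -692 J

Isobaric: W = P ΔV = nR ΔT.
W = (0.319)(8.314)(186 − 447) = -692.2 J.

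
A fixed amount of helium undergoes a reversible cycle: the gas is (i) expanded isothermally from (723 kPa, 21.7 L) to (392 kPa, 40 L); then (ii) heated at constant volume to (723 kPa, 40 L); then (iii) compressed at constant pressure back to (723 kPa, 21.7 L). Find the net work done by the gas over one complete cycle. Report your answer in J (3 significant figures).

W_net ≈ -3640 J

Leg (i): W = PᵢVᵢ ln(V_f/Vᵢ) = (15689) ln(40/21.7) = 9595 J.
Leg (ii): W = 0.
Leg (iii): W = PΔV = (723)(21.7 − 40) = -13231 J.
W_net = 9595 − 13231 = -3636 J.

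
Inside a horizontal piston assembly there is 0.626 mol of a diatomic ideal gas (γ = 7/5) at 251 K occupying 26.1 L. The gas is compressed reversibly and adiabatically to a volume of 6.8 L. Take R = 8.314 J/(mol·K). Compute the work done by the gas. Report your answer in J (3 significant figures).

Adiabatic: TV^(γ−1) = const with γ = 7/5.
T₂ = T₁ (V₁/V₂)^(γ−1) = 251 × (26.1/6.8)^0.4 = 251 × 1.713 = 429.9 K.
W_by = nCᵥ(T₁ − T₂) = (0.626)(20.79)(251 − 429.9) = -2327 J.

W ≈ -2330 J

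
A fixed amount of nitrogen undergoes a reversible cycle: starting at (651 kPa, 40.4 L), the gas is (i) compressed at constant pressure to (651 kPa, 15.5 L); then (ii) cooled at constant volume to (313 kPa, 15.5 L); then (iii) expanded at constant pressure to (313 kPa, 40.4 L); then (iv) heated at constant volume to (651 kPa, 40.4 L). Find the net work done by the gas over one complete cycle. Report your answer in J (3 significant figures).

Constant-volume legs do no work.
W(i) = (651)(15.5 − 40.4) = -16210 J; W(iii) = (313)(40.4 − 15.5) = 7794 J.
W_net = -16210 + 7794 = -8416 J (the counter-clockwise enclosed area).

W_net ≈ -8420 J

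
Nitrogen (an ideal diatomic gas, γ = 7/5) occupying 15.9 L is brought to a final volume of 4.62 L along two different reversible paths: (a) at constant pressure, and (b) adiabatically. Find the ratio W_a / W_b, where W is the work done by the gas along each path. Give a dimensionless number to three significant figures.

W_a / W_b ≈ 0.444

Path (a) isobaric: W = P₁(V₂ − V₁) → W_a/(P₁V₁) = -0.7094.
Path (b) adiabatic: W = P₁V₁(1 − (V₁/V₂)^(γ−1))/(γ−1) → W_b/(P₁V₁) = -1.599.
W_a / W_b = -0.7094 / -1.599 = 0.4438.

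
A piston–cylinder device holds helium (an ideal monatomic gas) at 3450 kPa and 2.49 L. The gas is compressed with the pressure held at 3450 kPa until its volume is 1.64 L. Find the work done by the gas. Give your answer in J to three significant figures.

W ≈ -2930 J

Isobaric: W = P ΔV.
W = (3450 kPa)(1.64 − 2.49 L) = (3450)(-0.85) = -2933 J.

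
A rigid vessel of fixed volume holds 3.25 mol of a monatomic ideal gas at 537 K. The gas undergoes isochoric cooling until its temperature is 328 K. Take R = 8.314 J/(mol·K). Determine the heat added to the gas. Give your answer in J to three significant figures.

Constant volume ⇒ W = 0, so Q = ΔU = nCᵥΔT with Cᵥ = 3R/2 = 12.47 J/(mol·K).
ΔU = (3.25)(12.47)(328 − 537) = -8471 J.

Q ≈ -8470 J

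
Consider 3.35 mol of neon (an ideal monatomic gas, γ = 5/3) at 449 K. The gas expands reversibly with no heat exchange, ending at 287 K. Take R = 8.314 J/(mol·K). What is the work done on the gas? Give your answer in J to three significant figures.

W ≈ -6770 J

Adiabatic ⇒ Q = 0, so W_by = −ΔU = nCᵥ(T₁ − T₂).
Cᵥ = 3R/2 = 12.47 J/(mol·K).
W = (3.35)(12.47)(449 − 287) = 6768 J.
Work on gas = −W_by = -6768 J.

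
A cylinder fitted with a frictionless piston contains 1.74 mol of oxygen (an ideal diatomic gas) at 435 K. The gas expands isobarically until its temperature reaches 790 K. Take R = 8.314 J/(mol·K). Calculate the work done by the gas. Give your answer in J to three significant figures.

W ≈ 5140 J

Isobaric: W = P ΔV = nR ΔT.
W = (1.74)(8.314)(790 − 435) = 5136 J.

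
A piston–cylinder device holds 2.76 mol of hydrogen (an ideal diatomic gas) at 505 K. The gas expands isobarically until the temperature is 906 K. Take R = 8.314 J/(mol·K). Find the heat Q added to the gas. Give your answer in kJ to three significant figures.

Isobaric: W = nRΔT = (2.76)(8.314)(401) = 9202 J.
ΔU = nCᵥΔT with Cᵥ = 5R/2: ΔU = (2.76)(20.79)(401) = 23004 J.
Q = ΔU + W = 23004 + 9202 = 32206 J.

Q ≈ 32.2 kJ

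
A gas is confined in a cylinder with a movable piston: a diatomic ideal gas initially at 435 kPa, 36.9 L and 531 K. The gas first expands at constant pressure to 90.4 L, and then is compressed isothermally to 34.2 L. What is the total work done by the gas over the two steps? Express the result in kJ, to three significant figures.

W_total ≈ -15.0 kJ

Step 1 (isobaric): W = PΔV = (435 kPa)(90.4 − 36.9 L) = 23273 J.
After step 1: P = 435 kPa, V = 90.4 L, T = 1301 K.
Step 2 (isothermal): W = P₁V₁ ln(V₂/V₁) = (39324) ln(34.2/90.4) = -38224 J.
W_total = 23273 − 38224 = -14951 J.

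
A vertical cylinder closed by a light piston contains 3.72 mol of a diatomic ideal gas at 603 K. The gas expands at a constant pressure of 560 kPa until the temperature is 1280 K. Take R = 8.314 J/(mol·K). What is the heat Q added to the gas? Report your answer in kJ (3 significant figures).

Q ≈ 73.3 kJ

Isobaric: W = nRΔT = (3.72)(8.314)(677) = 20938 J.
ΔU = nCᵥΔT with Cᵥ = 5R/2: ΔU = (3.72)(20.79)(677) = 52346 J.
Q = ΔU + W = 52346 + 20938 = 73284 J.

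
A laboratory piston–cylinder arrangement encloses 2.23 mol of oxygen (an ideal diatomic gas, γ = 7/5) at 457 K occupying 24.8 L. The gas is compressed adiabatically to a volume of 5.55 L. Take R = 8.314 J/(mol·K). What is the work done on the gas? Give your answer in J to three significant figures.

Adiabatic: TV^(γ−1) = const with γ = 7/5.
T₂ = T₁ (V₁/V₂)^(γ−1) = 457 × (24.8/5.55)^0.4 = 457 × 1.82 = 831.7 K.
W_by = nCᵥ(T₁ − T₂) = (2.23)(20.79)(457 − 831.7) = -17369 J.
Work on gas = −W_by = 17369 J.

W ≈ 17400 J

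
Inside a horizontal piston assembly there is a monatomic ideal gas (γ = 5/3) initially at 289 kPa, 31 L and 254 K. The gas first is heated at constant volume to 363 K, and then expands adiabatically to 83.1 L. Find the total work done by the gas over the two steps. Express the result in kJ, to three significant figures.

W_total ≈ 9.25 kJ

Step 1 (isochoric): W = 0 (constant volume).
After step 1: P = 413 kPa (V unchanged).
Step 2 (adiabatic): W = (P₁V₁ − P₂V₂)/(γ−1) = (12804 − 6635)/0.667 = 9253 J.
W_total = 0 + 9253 = 9253 J.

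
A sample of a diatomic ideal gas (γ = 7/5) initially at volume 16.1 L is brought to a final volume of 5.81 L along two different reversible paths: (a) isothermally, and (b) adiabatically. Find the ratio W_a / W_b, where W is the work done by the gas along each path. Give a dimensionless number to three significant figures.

Path (a) isothermal: W = P₁V₁ ln(V₂/V₁) → W_a/(P₁V₁) = -1.019.
Path (b) adiabatic: W = P₁V₁(1 − (V₁/V₂)^(γ−1))/(γ−1) → W_b/(P₁V₁) = -1.258.
W_a / W_b = -1.019 / -1.258 = 0.81.

W_a / W_b ≈ 0.810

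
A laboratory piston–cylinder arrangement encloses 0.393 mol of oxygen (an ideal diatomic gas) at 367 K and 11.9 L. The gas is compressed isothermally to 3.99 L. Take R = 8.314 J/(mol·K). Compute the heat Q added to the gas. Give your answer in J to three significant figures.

Isothermal ⇒ ΔU = 0, so Q = W = nRT ln(V₂/V₁).
Q = (0.393)(8.314)(367) ln(3.99/11.9) = 1199 × -1.093 = -1310 J.

Q ≈ -1310 J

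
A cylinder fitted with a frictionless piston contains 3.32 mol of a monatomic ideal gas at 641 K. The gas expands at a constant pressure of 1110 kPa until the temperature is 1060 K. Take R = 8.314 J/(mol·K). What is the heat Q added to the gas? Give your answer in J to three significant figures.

Isobaric: W = nRΔT = (3.32)(8.314)(419) = 11565 J.
ΔU = nCᵥΔT with Cᵥ = 3R/2: ΔU = (3.32)(12.47)(419) = 17348 J.
Q = ΔU + W = 17348 + 11565 = 28914 J.

Q ≈ 28900 J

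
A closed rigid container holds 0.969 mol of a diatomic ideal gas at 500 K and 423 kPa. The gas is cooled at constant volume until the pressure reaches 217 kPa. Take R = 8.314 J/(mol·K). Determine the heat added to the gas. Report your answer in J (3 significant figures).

Constant volume ⇒ W = 0, so Q = ΔU = nCᵥΔT with Cᵥ = 5R/2 = 20.79 J/(mol·K).
At constant V, T₂/T₁ = P₂/P₁ ⇒ ΔT = T₁(P₂/P₁ − 1) = 500·(217/423 − 1) = -243.5 K.
ΔU = (0.969)(20.79)(-243.5) = -4904 J.

Q ≈ -4900 J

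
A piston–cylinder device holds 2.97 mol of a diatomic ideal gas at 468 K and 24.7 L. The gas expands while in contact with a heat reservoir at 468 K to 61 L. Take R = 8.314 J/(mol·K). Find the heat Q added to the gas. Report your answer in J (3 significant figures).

Isothermal ⇒ ΔU = 0, so Q = W = nRT ln(V₂/V₁).
Q = (2.97)(8.314)(468) ln(61/24.7) = 11556 × 0.9041 = 10448 J.

Q ≈ 10400 J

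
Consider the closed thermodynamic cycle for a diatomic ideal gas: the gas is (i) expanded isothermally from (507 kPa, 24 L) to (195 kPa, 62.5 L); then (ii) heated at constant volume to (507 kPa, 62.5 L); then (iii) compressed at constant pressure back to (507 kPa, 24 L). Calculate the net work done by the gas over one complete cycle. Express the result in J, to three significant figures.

Leg (i): W = PᵢVᵢ ln(V_f/Vᵢ) = (12168) ln(62.5/24) = 11646 J.
Leg (ii): W = 0.
Leg (iii): W = PΔV = (507)(24 − 62.5) = -19520 J.
W_net = 11646 − 19520 = -7873 J.

W_net ≈ -7870 J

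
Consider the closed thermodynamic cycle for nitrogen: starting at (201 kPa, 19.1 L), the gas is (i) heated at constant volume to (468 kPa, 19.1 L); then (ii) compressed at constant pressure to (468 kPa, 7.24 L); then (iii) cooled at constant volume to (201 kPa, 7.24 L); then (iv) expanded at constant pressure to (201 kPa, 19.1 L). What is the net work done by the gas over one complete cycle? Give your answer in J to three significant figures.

Constant-volume legs do no work.
W(ii) = (468)(7.24 − 19.1) = -5550 J; W(iv) = (201)(19.1 − 7.24) = 2384 J.
W_net = -5550 + 2384 = -3167 J (the counter-clockwise enclosed area).

W_net ≈ -3170 J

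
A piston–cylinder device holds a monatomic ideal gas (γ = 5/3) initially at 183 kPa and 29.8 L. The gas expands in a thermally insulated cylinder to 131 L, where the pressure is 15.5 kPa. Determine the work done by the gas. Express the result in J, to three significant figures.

Adiabatic: W = (P₁V₁ − P₂V₂)/(γ − 1) with γ = 5/3.
P₁V₁ = 5453 J, P₂V₂ = 2030 J.
W = (5453 − 2030) / 0.6667 = 5134 J.

W ≈ 5130 J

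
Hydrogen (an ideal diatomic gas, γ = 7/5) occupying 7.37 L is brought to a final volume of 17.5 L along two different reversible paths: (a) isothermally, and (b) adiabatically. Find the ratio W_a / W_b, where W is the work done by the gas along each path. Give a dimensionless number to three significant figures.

W_a / W_b ≈ 1.18

Path (a) isothermal: W = P₁V₁ ln(V₂/V₁) → W_a/(P₁V₁) = 0.8648.
Path (b) adiabatic: W = P₁V₁(1 − (V₁/V₂)^(γ−1))/(γ−1) → W_b/(P₁V₁) = 0.7311.
W_a / W_b = 0.8648 / 0.7311 = 1.183.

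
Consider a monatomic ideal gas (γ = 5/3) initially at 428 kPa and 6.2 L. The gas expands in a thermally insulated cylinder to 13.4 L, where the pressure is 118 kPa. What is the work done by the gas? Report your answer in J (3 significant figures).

W ≈ 1610 J

Adiabatic: W = (P₁V₁ − P₂V₂)/(γ − 1) with γ = 5/3.
P₁V₁ = 2654 J, P₂V₂ = 1581 J.
W = (2654 − 1581) / 0.6667 = 1609 J.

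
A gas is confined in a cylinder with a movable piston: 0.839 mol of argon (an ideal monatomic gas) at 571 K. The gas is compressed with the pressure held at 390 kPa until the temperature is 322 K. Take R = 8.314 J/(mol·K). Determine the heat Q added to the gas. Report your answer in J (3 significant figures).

Q ≈ -4340 J

Isobaric: W = nRΔT = (0.839)(8.314)(-249) = -1737 J.
ΔU = nCᵥΔT with Cᵥ = 3R/2: ΔU = (0.839)(12.47)(-249) = -2605 J.
Q = ΔU + W = -2605 − 1737 = -4342 J.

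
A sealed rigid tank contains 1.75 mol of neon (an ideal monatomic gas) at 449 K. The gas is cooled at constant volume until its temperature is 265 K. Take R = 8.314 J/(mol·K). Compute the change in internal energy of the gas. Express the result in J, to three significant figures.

ΔU ≈ -4020 J

Constant volume ⇒ W = 0, so Q = ΔU = nCᵥΔT with Cᵥ = 3R/2 = 12.47 J/(mol·K).
ΔU = (1.75)(12.47)(265 − 449) = -4016 J.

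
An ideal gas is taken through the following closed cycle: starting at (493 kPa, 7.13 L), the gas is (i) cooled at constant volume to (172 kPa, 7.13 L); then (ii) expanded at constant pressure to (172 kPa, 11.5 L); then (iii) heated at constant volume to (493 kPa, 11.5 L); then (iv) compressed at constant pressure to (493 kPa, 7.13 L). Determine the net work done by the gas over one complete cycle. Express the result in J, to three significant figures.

W_net ≈ -1400 J

Constant-volume legs do no work.
W(ii) = (172)(11.5 − 7.13) = 751.6 J; W(iv) = (493)(7.13 − 11.5) = -2154 J.
W_net = 751.6 − 2154 = -1403 J (the counter-clockwise enclosed area).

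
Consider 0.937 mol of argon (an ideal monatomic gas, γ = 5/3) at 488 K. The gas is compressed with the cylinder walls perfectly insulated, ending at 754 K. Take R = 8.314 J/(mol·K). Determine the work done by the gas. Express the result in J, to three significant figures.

W ≈ -3110 J

Adiabatic ⇒ Q = 0, so W_by = −ΔU = nCᵥ(T₁ − T₂).
Cᵥ = 3R/2 = 12.47 J/(mol·K).
W = (0.937)(12.47)(488 − 754) = -3108 J.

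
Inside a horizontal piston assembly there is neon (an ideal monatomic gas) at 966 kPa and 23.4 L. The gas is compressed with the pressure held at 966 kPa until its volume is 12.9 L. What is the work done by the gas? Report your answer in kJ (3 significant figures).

Isobaric: W = P ΔV.
W = (966 kPa)(12.9 − 23.4 L) = (966)(-10.5) = -10143 J.

W ≈ -10.1 kJ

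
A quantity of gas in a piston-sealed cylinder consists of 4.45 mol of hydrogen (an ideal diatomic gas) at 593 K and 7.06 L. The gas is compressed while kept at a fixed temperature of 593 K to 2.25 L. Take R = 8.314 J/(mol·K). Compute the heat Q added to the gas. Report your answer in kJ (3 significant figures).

Q ≈ -25.1 kJ

Isothermal ⇒ ΔU = 0, so Q = W = nRT ln(V₂/V₁).
Q = (4.45)(8.314)(593) ln(2.25/7.06) = 21939 × -1.144 = -25088 J.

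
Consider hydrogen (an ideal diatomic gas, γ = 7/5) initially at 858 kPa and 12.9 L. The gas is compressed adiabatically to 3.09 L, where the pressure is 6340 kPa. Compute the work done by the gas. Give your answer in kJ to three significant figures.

W ≈ -21.3 kJ

Adiabatic: W = (P₁V₁ − P₂V₂)/(γ − 1) with γ = 7/5.
P₁V₁ = 11068 J, P₂V₂ = 19591 J.
W = (11068 − 19591) / 0.4 = -21306 J.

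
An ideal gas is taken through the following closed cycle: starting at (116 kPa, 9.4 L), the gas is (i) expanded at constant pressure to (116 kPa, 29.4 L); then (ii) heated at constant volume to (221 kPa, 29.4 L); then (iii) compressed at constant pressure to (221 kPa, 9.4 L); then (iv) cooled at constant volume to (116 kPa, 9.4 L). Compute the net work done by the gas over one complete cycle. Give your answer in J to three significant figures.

W_net ≈ -2100 J

Constant-volume legs do no work.
W(i) = (116)(29.4 − 9.4) = 2320 J; W(iii) = (221)(9.4 − 29.4) = -4420 J.
W_net = 2320 − 4420 = -2100 J (the counter-clockwise enclosed area).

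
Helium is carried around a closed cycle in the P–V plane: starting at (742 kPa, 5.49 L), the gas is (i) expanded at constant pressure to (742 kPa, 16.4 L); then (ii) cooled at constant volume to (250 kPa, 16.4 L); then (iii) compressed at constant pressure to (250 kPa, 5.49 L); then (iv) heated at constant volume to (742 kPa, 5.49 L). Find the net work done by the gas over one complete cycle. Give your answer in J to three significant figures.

W_net ≈ 5370 J

Constant-volume legs do no work.
W(i) = (742)(16.4 − 5.49) = 8095 J; W(iii) = (250)(5.49 − 16.4) = -2727 J.
W_net = 8095 − 2727 = 5368 J (the clockwise enclosed area).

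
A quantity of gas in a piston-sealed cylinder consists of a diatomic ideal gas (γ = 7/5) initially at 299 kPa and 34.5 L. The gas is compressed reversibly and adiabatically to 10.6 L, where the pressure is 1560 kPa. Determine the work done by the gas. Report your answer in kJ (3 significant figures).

Adiabatic: W = (P₁V₁ − P₂V₂)/(γ − 1) with γ = 7/5.
P₁V₁ = 10316 J, P₂V₂ = 16536 J.
W = (10316 − 16536) / 0.4 = -15551 J.

W ≈ -15.6 kJ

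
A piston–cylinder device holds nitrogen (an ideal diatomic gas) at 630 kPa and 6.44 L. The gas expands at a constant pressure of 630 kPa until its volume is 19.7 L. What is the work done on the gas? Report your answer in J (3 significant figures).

W ≈ -8350 J

Isobaric: W = P ΔV.
W = (630 kPa)(19.7 − 6.44 L) = (630)(13.26) = 8354 J.
Work on gas = −W_by = -8354 J.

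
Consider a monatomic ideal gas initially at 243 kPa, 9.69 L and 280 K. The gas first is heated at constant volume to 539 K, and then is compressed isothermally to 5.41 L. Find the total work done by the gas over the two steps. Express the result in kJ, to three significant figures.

Step 1 (isochoric): W = 0 (constant volume).
After step 1: P = 467.8 kPa (V unchanged).
Step 2 (isothermal): W = P₁V₁ ln(V₂/V₁) = (4533) ln(5.41/9.69) = -2642 J.
W_total = 0 − 2642 = -2642 J.

W_total ≈ -2.64 kJ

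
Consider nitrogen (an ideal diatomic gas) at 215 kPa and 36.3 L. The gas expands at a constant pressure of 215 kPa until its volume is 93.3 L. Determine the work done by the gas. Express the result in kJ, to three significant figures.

W ≈ 12.3 kJ

Isobaric: W = P ΔV.
W = (215 kPa)(93.3 − 36.3 L) = (215)(57) = 12255 J.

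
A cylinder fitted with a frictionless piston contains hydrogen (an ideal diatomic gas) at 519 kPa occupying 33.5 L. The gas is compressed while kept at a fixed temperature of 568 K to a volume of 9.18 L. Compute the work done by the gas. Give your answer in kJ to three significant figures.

W ≈ -22.5 kJ

Isothermal: W = nRT ln(V₂/V₁) = P₁V₁ ln(V₂/V₁).
P₁V₁ = (519 kPa)(33.5 L) = 17386 J.
W = 17386 × ln(9.18/33.5) = 17386 × -1.295
W_by_gas = -22507 J.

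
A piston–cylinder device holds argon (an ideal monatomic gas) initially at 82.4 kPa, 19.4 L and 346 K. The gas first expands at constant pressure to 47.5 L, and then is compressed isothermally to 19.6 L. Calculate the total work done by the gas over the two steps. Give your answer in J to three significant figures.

Step 1 (isobaric): W = PΔV = (82.4 kPa)(47.5 − 19.4 L) = 2315 J.
After step 1: P = 82.4 kPa, V = 47.5 L, T = 847.2 K.
Step 2 (isothermal): W = P₁V₁ ln(V₂/V₁) = (3914) ln(19.6/47.5) = -3465 J.
W_total = 2315 − 3465 = -1149 J.

W_total ≈ -1150 J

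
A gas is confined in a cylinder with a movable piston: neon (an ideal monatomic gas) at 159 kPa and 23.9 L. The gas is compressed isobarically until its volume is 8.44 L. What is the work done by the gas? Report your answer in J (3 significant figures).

W ≈ -2460 J

Isobaric: W = P ΔV.
W = (159 kPa)(8.44 − 23.9 L) = (159)(-15.46) = -2458 J.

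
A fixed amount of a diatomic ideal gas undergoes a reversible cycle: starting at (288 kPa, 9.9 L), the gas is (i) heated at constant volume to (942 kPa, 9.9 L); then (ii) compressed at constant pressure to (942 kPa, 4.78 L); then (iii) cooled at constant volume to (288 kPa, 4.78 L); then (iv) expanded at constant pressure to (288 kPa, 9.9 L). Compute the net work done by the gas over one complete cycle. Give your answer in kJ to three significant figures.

W_net ≈ -3.35 kJ

Constant-volume legs do no work.
W(ii) = (942)(4.78 − 9.9) = -4823 J; W(iv) = (288)(9.9 − 4.78) = 1475 J.
W_net = -4823 + 1475 = -3348 J (the counter-clockwise enclosed area).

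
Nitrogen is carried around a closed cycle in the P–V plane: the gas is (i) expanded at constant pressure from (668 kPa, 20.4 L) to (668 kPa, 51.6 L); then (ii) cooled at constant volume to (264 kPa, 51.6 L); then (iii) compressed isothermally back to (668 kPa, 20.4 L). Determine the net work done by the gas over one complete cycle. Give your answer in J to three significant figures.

Leg (i): W = PΔV = (668)(51.6 − 20.4) = 20842 J.
Leg (ii): W = 0.
Leg (iii): W = PᵢVᵢ ln(V_f/Vᵢ) = (13622) ln(20.4/51.6) = -12641 J.
W_net = 20842 − 12641 = 8200 J.

W_net ≈ 8200 J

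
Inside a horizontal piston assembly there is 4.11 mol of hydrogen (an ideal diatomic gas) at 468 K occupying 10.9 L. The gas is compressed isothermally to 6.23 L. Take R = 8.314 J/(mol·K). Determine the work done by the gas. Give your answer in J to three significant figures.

W ≈ -8950 J

Isothermal: W = nRT ln(V₂/V₁).
W = (4.11)(8.314)(468) × ln(6.23/10.9)
  = 15992 × -0.5594
W_by_gas = -8946 J.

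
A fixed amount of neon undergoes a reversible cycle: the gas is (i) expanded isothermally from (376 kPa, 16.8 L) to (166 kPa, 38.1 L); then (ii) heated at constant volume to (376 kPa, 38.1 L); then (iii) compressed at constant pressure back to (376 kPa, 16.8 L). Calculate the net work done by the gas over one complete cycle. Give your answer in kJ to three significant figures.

W_net ≈ -2.84 kJ

Leg (i): W = PᵢVᵢ ln(V_f/Vᵢ) = (6317) ln(38.1/16.8) = 5172 J.
Leg (ii): W = 0.
Leg (iii): W = PΔV = (376)(16.8 − 38.1) = -8009 J.
W_net = 5172 − 8009 = -2836 J.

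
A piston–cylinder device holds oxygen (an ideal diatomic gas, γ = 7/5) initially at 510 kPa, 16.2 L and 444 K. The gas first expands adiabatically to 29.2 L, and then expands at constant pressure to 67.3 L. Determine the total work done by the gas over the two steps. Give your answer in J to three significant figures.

W_total ≈ 12900 J

Step 1 (adiabatic): W = (P₁V₁ − P₂V₂)/(γ−1) = (8262 − 6527)/0.4 = 4337 J.
After step 1: P = 223.5 kPa, V = 29.2 L, T = 350.8 K.
Step 2 (isobaric): W = PΔV = (223.5 kPa)(67.3 − 29.2 L) = 8517 J.
W_total = 4337 + 8517 = 12853 J.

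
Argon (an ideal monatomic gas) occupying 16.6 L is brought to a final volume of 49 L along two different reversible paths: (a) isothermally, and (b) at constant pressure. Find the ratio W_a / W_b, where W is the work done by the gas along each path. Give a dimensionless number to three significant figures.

Path (a) isothermal: W = P₁V₁ ln(V₂/V₁) → W_a/(P₁V₁) = 1.082.
Path (b) isobaric: W = P₁(V₂ − V₁) → W_b/(P₁V₁) = 1.952.
W_a / W_b = 1.082 / 1.952 = 0.5546.

W_a / W_b ≈ 0.555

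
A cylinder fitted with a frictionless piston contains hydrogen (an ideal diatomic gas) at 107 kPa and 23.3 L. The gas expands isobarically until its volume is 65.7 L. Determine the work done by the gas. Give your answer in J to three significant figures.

W ≈ 4540 J

Isobaric: W = P ΔV.
W = (107 kPa)(65.7 − 23.3 L) = (107)(42.4) = 4537 J.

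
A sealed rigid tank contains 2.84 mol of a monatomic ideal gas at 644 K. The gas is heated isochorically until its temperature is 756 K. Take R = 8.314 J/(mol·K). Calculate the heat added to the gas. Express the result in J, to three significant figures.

Q ≈ 3970 J

Constant volume ⇒ W = 0, so Q = ΔU = nCᵥΔT with Cᵥ = 3R/2 = 12.47 J/(mol·K).
ΔU = (2.84)(12.47)(756 − 644) = 3967 J.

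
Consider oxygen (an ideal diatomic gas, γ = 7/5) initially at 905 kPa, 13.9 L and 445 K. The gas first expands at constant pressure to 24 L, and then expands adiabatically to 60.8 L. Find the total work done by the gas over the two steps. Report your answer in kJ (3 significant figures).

W_total ≈ 26.0 kJ

Step 1 (isobaric): W = PΔV = (905 kPa)(24 − 13.9 L) = 9140 J.
After step 1: P = 905 kPa, V = 24 L, T = 768.3 K.
Step 2 (adiabatic): W = (P₁V₁ − P₂V₂)/(γ−1) = (21720 − 14976)/0.4 = 16861 J.
W_total = 9140 + 16861 = 26002 J.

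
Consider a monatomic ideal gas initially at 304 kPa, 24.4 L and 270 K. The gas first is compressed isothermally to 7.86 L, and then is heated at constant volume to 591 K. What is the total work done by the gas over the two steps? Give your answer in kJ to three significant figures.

Step 1 (isothermal): W = P₁V₁ ln(V₂/V₁) = (7418) ln(7.86/24.4) = -8403 J.
Step 2 (isochoric): W = 0 (constant volume).
W_total = -8403 + 0 = -8403 J.

W_total ≈ -8.40 kJ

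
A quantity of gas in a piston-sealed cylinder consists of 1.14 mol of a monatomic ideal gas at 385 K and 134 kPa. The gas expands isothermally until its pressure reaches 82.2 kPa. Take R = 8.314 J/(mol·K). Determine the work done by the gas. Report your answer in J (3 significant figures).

W ≈ 1780 J

Isothermal process: W = nRT ln(V₂/V₁) = nRT ln(P₁/P₂).
W = (1.14)(8.314)(385) × ln(134/82.2)
  = 3649 × ln(1.63) = 3649 × 0.4887
W_by_gas = 1783 J.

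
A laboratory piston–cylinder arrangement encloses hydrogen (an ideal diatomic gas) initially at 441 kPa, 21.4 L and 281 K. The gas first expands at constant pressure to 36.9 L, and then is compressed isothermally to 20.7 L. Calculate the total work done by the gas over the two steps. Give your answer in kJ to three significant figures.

W_total ≈ -2.57 kJ

Step 1 (isobaric): W = PΔV = (441 kPa)(36.9 − 21.4 L) = 6836 J.
After step 1: P = 441 kPa, V = 36.9 L, T = 484.5 K.
Step 2 (isothermal): W = P₁V₁ ln(V₂/V₁) = (16273) ln(20.7/36.9) = -9407 J.
W_total = 6836 − 9407 = -2572 J.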